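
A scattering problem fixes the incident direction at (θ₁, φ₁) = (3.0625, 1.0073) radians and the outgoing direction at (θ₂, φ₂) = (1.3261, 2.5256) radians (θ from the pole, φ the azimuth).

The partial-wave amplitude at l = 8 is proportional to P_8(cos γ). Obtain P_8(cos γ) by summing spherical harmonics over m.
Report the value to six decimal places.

-0.125848

Summing Y*_{l m}(θ₁,φ₁)·Y_{l m}(θ₂,φ₂) over m ∈ [−8, 8]; prefactor 4π/(2·8+1) = 0.739198:
  term(m=-8) = +0.000000+0.000000i   from Y*(Ω₁)=-0.000000+0.000000i, Y(Ω₂)=+0.086553-0.395303i
  term(m=-7) = +0.000000-0.000000i   from Y*(Ω₁)=-0.000000-0.000000i, Y(Ω₂)=+0.157560+0.372207i
  term(m=-6) = +0.000000+0.000000i   from Y*(Ω₁)=+0.000001-0.000000i, Y(Ω₂)=+0.031936+0.019772i
  term(m=-5) = +0.000003-0.000010i   from Y*(Ω₁)=-0.000009+0.000028i, Y(Ω₂)=-0.358281+0.022109i
  term(m=-4) = -0.000046-0.000010i   from Y*(Ω₁)=-0.000328-0.000402i, Y(Ω₂)=+0.070538-0.056764i
  term(m=-3) = +0.000328-0.002067i   from Y*(Ω₁)=+0.006685-0.000804i, Y(Ω₂)=+0.085056-0.298962i
  term(m=-2) = -0.008892-0.000937i   from Y*(Ω₁)=-0.026726+0.056214i, Y(Ω₂)=+0.047744+0.135483i
  term(m=-1) = +0.005511-0.104875i   from Y*(Ω₁)=-0.197057-0.311883i, Y(Ω₂)=+0.232344+0.164471i
  term(m=+0) = -0.164056+0.000000i   from Y*(Ω₁)=+1.035747-0.000000i, Y(Ω₂)=-0.158394+0.000000i
  term(m=+1) = +0.005511+0.104875i   from Y*(Ω₁)=+0.197057-0.311883i, Y(Ω₂)=-0.232344+0.164471i
  term(m=+2) = -0.008892+0.000937i   from Y*(Ω₁)=-0.026726-0.056214i, Y(Ω₂)=+0.047744-0.135483i
  term(m=+3) = +0.000328+0.002067i   from Y*(Ω₁)=-0.006685-0.000804i, Y(Ω₂)=-0.085056-0.298962i
  term(m=+4) = -0.000046+0.000010i   from Y*(Ω₁)=-0.000328+0.000402i, Y(Ω₂)=+0.070538+0.056764i
  term(m=+5) = +0.000003+0.000010i   from Y*(Ω₁)=+0.000009+0.000028i, Y(Ω₂)=+0.358281+0.022109i
  term(m=+6) = +0.000000-0.000000i   from Y*(Ω₁)=+0.000001+0.000000i, Y(Ω₂)=+0.031936-0.019772i
  term(m=+7) = +0.000000+0.000000i   from Y*(Ω₁)=+0.000000-0.000000i, Y(Ω₂)=-0.157560+0.372207i
  term(m=+8) = +0.000000-0.000000i   from Y*(Ω₁)=-0.000000-0.000000i, Y(Ω₂)=+0.086553+0.395303i
Total Σ_m = -0.170249-0.000000i. Multiply by 0.739198: -0.125848-0.000000i. P_8(cos γ) = -0.125848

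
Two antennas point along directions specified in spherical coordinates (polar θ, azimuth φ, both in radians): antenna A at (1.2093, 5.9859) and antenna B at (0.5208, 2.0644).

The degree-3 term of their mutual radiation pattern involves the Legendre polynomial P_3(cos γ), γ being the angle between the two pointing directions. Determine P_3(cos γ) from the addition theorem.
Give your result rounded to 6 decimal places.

Term-by-term m-sum for l=3 (normalisation 4π/7 = 1.795196):
  [-3]  conj(Y_{3,-3})(Ω₁) = (0.214415, -0.265724) ; Y_{3,-3}(Ω₂) = (0.051190, 0.004619) ; Δ = (0.012203, -0.012612)
  [-2]  conj(Y_{3,-2})(Ω₁) = (0.261968, -0.177142) ; Y_{3,-2}(Ω₂) = (-0.120937, 0.183152) ; Δ = (0.000762, 0.069403)
  [-1]  conj(Y_{3,-1})(Ω₁) = (-0.108264, 0.033168) ; Y_{3,-1}(Ω₂) = (-0.210445, -0.391143) ; Δ = (0.035757, 0.035367)
  [+0]  conj(Y_{3,0})(Ω₁) = (-0.313403, -0.000000) ; Y_{3,0}(Ω₂) = (0.246692, 0.000000) ; Δ = (-0.077314, -0.000000)
  [+1]  conj(Y_{3,1})(Ω₁) = (0.108264, 0.033168) ; Y_{3,1}(Ω₂) = (0.210445, -0.391143) ; Δ = (0.035757, -0.035367)
  [+2]  conj(Y_{3,2})(Ω₁) = (0.261968, 0.177142) ; Y_{3,2}(Ω₂) = (-0.120937, -0.183152) ; Δ = (0.000762, -0.069403)
  [+3]  conj(Y_{3,3})(Ω₁) = (-0.214415, -0.265724) ; Y_{3,3}(Ω₂) = (-0.051190, 0.004619) ; Δ = (0.012203, 0.012612)
Σ over m = (0.020131, 0.000000); ×(4π/7) → (0.036139, 0.000000). Real part: 0.036139

0.036139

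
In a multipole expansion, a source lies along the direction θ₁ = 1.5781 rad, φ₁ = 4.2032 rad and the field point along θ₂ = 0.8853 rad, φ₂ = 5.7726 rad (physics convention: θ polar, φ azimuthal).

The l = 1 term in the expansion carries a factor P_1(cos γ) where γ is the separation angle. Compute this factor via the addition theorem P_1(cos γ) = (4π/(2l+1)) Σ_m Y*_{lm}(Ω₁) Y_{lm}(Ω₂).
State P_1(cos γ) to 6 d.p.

Term-by-term m-sum for l=1 (normalisation 4π/3 = 4.188790):
  m=-1: (-0.168413, -0.301657) × (0.233338, 0.130699) = (0.000129, -0.092399)  (running Σ = (0.000129, -0.092399))
  m=0: (-0.003569, -0.000000) × (0.309313, 0.000000) = (-0.001104, -0.000000)  (running Σ = (-0.000975, -0.092399))
  m=1: (0.168413, -0.301657) × (-0.233338, 0.130699) = (0.000129, 0.092399)  (running Σ = (-0.000846, 0.000000))
Σ over m = (-0.000846, 0.000000); ×(4π/3) → (-0.003543, 0.000000). Real part: -0.003543

-0.003543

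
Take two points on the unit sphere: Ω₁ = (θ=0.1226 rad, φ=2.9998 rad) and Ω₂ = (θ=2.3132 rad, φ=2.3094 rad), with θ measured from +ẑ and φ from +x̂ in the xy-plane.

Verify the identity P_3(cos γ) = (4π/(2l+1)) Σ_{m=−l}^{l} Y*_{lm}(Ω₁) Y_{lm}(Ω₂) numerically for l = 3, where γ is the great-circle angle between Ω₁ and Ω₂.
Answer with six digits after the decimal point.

0.358176

Summing Y*_{l m}(θ₁,φ₁)·Y_{l m}(θ₂,φ₂) over m ∈ [−3, 3]; prefactor 4π/(2·3+1) = 1.795196:
  m=-3: -0.00070 + 0.00031j × 0.13338 - 0.10035j = -0.00006 + 0.00011j  (running Σ = -0.00006 + 0.00011j)
  m=-2: 0.01456 - 0.00424j × 0.03506 - 0.37349j = -0.00107 - 0.00559j  (running Σ = -0.00114 - 0.00548j)
  m=-1: -0.15358 + 0.02192j × -0.20606 - 0.22631j = 0.03661 + 0.03024j  (running Σ = 0.03547 + 0.02476j)
  m=0: 0.71305 + 0.00000j × 0.18031 + 0.00000j = 0.12857 + 0.00000j  (running Σ = 0.16405 + 0.02476j)
  m=1: 0.15358 + 0.02192j × 0.20606 - 0.22631j = 0.03661 - 0.03024j  (running Σ = 0.20065 - 0.00548j)
  m=2: 0.01456 + 0.00424j × 0.03506 + 0.37349j = -0.00107 + 0.00559j  (running Σ = 0.19958 + 0.00011j)
  m=3: 0.00070 + 0.00031j × -0.13338 - 0.10035j = -0.00006 - 0.00011j  (running Σ = 0.19952 + 0.00000j)
Σ over m = 0.19952 + 0.00000j; ×(4π/7) → 0.35818 + 0.00000j. Real part: 0.358176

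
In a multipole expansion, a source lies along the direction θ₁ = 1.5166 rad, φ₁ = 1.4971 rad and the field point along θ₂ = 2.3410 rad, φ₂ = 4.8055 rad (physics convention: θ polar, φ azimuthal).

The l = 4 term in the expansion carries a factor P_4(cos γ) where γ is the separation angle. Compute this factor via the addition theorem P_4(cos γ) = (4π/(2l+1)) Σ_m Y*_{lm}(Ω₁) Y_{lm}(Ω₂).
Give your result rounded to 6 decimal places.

-0.359460

Summing Y*_{l m}(θ₁,φ₁)·Y_{l m}(θ₂,φ₂) over m ∈ [−4, 4]; prefactor 4π/(2·4+1) = 1.396263:
  m=-4: +0.420962-0.127818i × +0.109405-0.042742i = +0.040592-0.031977i  (running Σ = +0.040592-0.031977i)
  m=-3: -0.014803-0.065861i × +0.088856+0.309785i = +0.019088-0.010438i  (running Σ = +0.059680-0.042415i)
  m=-2: +0.323148-0.047978i × -0.405399+0.076379i = -0.127340+0.044132i  (running Σ = -0.067660+0.001717i)
  m=-1: -0.005614-0.076036i × -0.008654-0.092670i = -0.006998+0.001178i  (running Σ = -0.074657+0.002895i)
  m=0: +0.308076-0.000000i × -0.350984+0.000000i = -0.108130+0.000000i  (running Σ = -0.182787+0.002895i)
  m=1: +0.005614-0.076036i × +0.008654-0.092670i = -0.006998-0.001178i  (running Σ = -0.189785+0.001717i)
  m=2: +0.323148+0.047978i × -0.405399-0.076379i = -0.127340-0.044132i  (running Σ = -0.317124-0.042415i)
  m=3: +0.014803-0.065861i × -0.088856+0.309785i = +0.019088+0.010438i  (running Σ = -0.298037-0.031977i)
  m=4: +0.420962+0.127818i × +0.109405+0.042742i = +0.040592+0.031977i  (running Σ = -0.257444+0.000000i)
Total Σ_m = -0.257444+0.000000i. Multiply by 1.396263: -0.359460+0.000000i. P_4(cos γ) = -0.359460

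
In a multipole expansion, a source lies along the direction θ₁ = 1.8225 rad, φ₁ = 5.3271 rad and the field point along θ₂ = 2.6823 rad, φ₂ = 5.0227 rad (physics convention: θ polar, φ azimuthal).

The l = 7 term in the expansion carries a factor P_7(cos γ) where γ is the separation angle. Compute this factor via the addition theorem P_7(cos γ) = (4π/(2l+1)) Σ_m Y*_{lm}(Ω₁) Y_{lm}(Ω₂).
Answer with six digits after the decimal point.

Expand P_7 via completeness: Σ_{m} conj(Y_{7,m}) at Ω₁ times Y_{7,m} at Ω₂ —
  m=-7: (0.366612, -0.159085) × (-0.001387, 0.000952) = (-0.000357, 0.000570)  (running Σ = (-0.000357, 0.000570))
  m=-6: (-0.328489, -0.199898) × (-0.003653, -0.012194) = (-0.001238, 0.004736)  (running Σ = (-0.001595, 0.005306))
  m=-5: (-0.004116, -0.060400) × (0.059329, 0.001142) = (-0.000175, -0.003588)  (running Σ = (-0.001770, 0.001718))
  m=-4: (-0.273667, 0.222551) × (-0.061214, 0.178976) = (-0.023079, -0.062603)  (running Σ = (-0.024849, -0.060885))
  m=-3: (0.052610, 0.014749) × (-0.326963, -0.243369) = (-0.013612, -0.017626)  (running Σ = (-0.038461, -0.078512))
  m=-2: (0.106787, 0.300567) × (0.424545, -0.303486) = (0.136554, 0.095196)  (running Σ = (0.098093, 0.016685))
  m=-1: (0.056072, -0.079427) × (0.055625, 0.173466) = (0.016897, 0.005308)  (running Σ = (0.114990, 0.021993))
  m=0: (0.306544, -0.000000) × (0.414019, 0.000000) = (0.126915, 0.000000)  (running Σ = (0.241904, 0.021993))
  m=1: (-0.056072, -0.079427) × (-0.055625, 0.173466) = (0.016897, -0.005308)  (running Σ = (0.258801, 0.016685))
  m=2: (0.106787, -0.300567) × (0.424545, 0.303486) = (0.136554, -0.095196)  (running Σ = (0.395355, -0.078512))
  m=3: (-0.052610, 0.014749) × (0.326963, -0.243369) = (-0.013612, 0.017626)  (running Σ = (0.381743, -0.060885))
  m=4: (-0.273667, -0.222551) × (-0.061214, -0.178976) = (-0.023079, 0.062603)  (running Σ = (0.358664, 0.001718))
  m=5: (0.004116, -0.060400) × (-0.059329, 0.001142) = (-0.000175, 0.003588)  (running Σ = (0.358489, 0.005306))
  m=6: (-0.328489, 0.199898) × (-0.003653, 0.012194) = (-0.001238, -0.004736)  (running Σ = (0.357251, 0.000570))
  m=7: (-0.366612, -0.159085) × (0.001387, 0.000952) = (-0.000357, -0.000570)  (running Σ = (0.356894, -0.000000))
Accumulated sum (0.356894, -0.000000); after 4π/(2l+1) scaling, (0.298991, -0.000000) ⇒ P_7 = 0.298991

0.298991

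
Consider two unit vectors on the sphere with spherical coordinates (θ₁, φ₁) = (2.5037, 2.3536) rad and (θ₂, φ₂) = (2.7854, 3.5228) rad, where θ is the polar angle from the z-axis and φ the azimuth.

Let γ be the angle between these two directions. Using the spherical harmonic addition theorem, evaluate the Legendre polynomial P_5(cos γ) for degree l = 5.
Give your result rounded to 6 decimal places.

-0.334344

Expand P_5 via completeness: Σ_{m} conj(Y_{5,m}) at Ω₁ times Y_{5,m} at Ω₂ —
  term(m=-5) = 0.00008 + 0.00004j   from Y*(Ω₁)=0.02426 - 0.02489j, Y(Ω₂)=0.00079 + 0.00226j
  term(m=-4) = -0.00011 + 0.00301j   from Y*(Ω₁)=0.14827 - 0.00154j, Y(Ω₂)=-0.00093 + 0.02032j
  term(m=-3) = -0.03323 + 0.01274j   from Y*(Ω₁)=0.25032 + 0.24645j, Y(Ω₂)=-0.04197 + 0.09219j
  term(m=-2) = -0.09913 - 0.10272j   from Y*(Ω₁)=0.00235 + 0.45198j, Y(Ω₂)=-0.22840 + 0.21814j
  term(m=-1) = 0.02906 - 0.06843j   from Y*(Ω₁)=-0.09570 + 0.09620j, Y(Ω₂)=-0.50857 + 0.20384j
  term(m=+0) = -0.08602 + 0.00000j   from Y*(Ω₁)=0.36981 + 0.00000j, Y(Ω₂)=-0.23260 + 0.00000j
  term(m=+1) = 0.02906 + 0.06843j   from Y*(Ω₁)=0.09570 + 0.09620j, Y(Ω₂)=0.50857 + 0.20384j
  term(m=+2) = -0.09913 + 0.10272j   from Y*(Ω₁)=0.00235 - 0.45198j, Y(Ω₂)=-0.22840 - 0.21814j
  term(m=+3) = -0.03323 - 0.01274j   from Y*(Ω₁)=-0.25032 + 0.24645j, Y(Ω₂)=0.04197 + 0.09219j
  term(m=+4) = -0.00011 - 0.00301j   from Y*(Ω₁)=0.14827 + 0.00154j, Y(Ω₂)=-0.00093 - 0.02032j
  term(m=+5) = 0.00008 - 0.00004j   from Y*(Ω₁)=-0.02426 - 0.02489j, Y(Ω₂)=-0.00079 + 0.00226j
Σ over m = -0.29267 + 0.00000j; ×(4π/11) → -0.33434 + 0.00000j. Real part: -0.334344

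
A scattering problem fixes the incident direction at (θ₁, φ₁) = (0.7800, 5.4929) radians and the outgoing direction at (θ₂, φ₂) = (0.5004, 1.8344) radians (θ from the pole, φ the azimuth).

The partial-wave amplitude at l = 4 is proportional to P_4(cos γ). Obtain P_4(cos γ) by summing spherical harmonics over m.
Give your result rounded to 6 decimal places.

0.017743

Addition theorem: P_4(cos γ) = (4π/9) Σ_m Y*_{lm}(Ω₁) Y_{lm}(Ω₂), m = −4…4:
  m=-4: -0.10824 + 0.00212j × 0.01158 - 0.02039j = -0.00121 + 0.00223j  (running Σ = -0.00121 + 0.00223j)
  m=-3: -0.22205 - 0.21563j × 0.08622 + 0.08529j = -0.00075 - 0.03753j  (running Σ = -0.00196 - 0.03530j)
  m=-2: -0.00410 - 0.41987j × -0.29205 + 0.17003j = 0.07259 + 0.12193j  (running Σ = 0.07062 + 0.08663j)
  m=-1: 0.08951 - 0.09038j × -0.12395 - 0.45927j = -0.05260 - 0.02990j  (running Σ = 0.01802 + 0.05672j)
  m=0: -0.34084 + 0.00000j × 0.06845 + 0.00000j = -0.02333 + 0.00000j  (running Σ = -0.00531 + 0.05672j)
  m=1: -0.08951 - 0.09038j × 0.12395 - 0.45927j = -0.05260 + 0.02990j  (running Σ = -0.05792 + 0.08663j)
  m=2: -0.00410 + 0.41987j × -0.29205 - 0.17003j = 0.07259 - 0.12193j  (running Σ = 0.01467 - 0.03530j)
  m=3: 0.22205 - 0.21563j × -0.08622 + 0.08529j = -0.00075 + 0.03753j  (running Σ = 0.01392 + 0.00223j)
  m=4: -0.10824 - 0.00212j × 0.01158 + 0.02039j = -0.00121 - 0.00223j  (running Σ = 0.01271 + 0.00000j)
Σ over m = 0.01271 + 0.00000j; ×(4π/9) → 0.01774 + 0.00000j. Real part: 0.017743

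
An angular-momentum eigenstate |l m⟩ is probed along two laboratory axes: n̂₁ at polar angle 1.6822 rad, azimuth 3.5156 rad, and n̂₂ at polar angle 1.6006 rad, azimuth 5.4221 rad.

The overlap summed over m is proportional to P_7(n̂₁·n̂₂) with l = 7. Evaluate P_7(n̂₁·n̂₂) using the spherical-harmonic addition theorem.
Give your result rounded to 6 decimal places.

Term-by-term m-sum for l=7 (normalisation 4π/15 = 0.837758):
  [-7]  conj(Y_{7,-7})(Ω₁) = +0.414615-0.239347i ; Y_{7,-7}(Ω₂) = +0.482294-0.126025i ; Δ = +0.169803-0.167687i
  [-6]  conj(Y_{7,-6})(Ω₁) = +0.124946-0.156661i ; Y_{7,-6}(Ω₂) = -0.024393+0.049970i ; Δ = +0.004781+0.010065i
  [-5]  conj(Y_{7,-5})(Ω₁) = -0.088009+0.285278i ; Y_{7,-5}(Ω₂) = +0.143243+0.332332i ; Δ = -0.107414+0.011616i
  [-4]  conj(Y_{7,-4})(Ω₁) = +0.016878+0.225326i ; Y_{7,-4}(Ω₂) = -0.062270-0.019450i ; Δ = +0.003332-0.014359i
  [-3]  conj(Y_{7,-3})(Ω₁) = -0.103935-0.215838i ; Y_{7,-3}(Ω₂) = -0.275640+0.172174i ; Δ = +0.065810+0.041598i
  [-2]  conj(Y_{7,-2})(Ω₁) = -0.172049-0.159643i ; Y_{7,-2}(Ω₂) = +0.010468-0.068625i ; Δ = -0.012757+0.010136i
  [-1]  conj(Y_{7,-1})(Ω₁) = +0.201276+0.078997i ; Y_{7,-1}(Ω₂) = -0.203043-0.236364i ; Δ = -0.022196-0.063614i
  [+0]  conj(Y_{7,0})(Ω₁) = +0.236941-0.000000i ; Y_{7,0}(Ω₂) = +0.070651+0.000000i ; Δ = +0.016740+0.000000i
  [+1]  conj(Y_{7,1})(Ω₁) = -0.201276+0.078997i ; Y_{7,1}(Ω₂) = +0.203043-0.236364i ; Δ = -0.022196+0.063614i
  [+2]  conj(Y_{7,2})(Ω₁) = -0.172049+0.159643i ; Y_{7,2}(Ω₂) = +0.010468+0.068625i ; Δ = -0.012757-0.010136i
  [+3]  conj(Y_{7,3})(Ω₁) = +0.103935-0.215838i ; Y_{7,3}(Ω₂) = +0.275640+0.172174i ; Δ = +0.065810-0.041598i
  [+4]  conj(Y_{7,4})(Ω₁) = +0.016878-0.225326i ; Y_{7,4}(Ω₂) = -0.062270+0.019450i ; Δ = +0.003332+0.014359i
  [+5]  conj(Y_{7,5})(Ω₁) = +0.088009+0.285278i ; Y_{7,5}(Ω₂) = -0.143243+0.332332i ; Δ = -0.107414-0.011616i
  [+6]  conj(Y_{7,6})(Ω₁) = +0.124946+0.156661i ; Y_{7,6}(Ω₂) = -0.024393-0.049970i ; Δ = +0.004781-0.010065i
  [+7]  conj(Y_{7,7})(Ω₁) = -0.414615-0.239347i ; Y_{7,7}(Ω₂) = -0.482294-0.126025i ; Δ = +0.169803+0.167687i
Accumulated sum +0.219459+0.000000i; after 4π/(2l+1) scaling, +0.183854+0.000000i ⇒ P_7 = 0.183854

0.183854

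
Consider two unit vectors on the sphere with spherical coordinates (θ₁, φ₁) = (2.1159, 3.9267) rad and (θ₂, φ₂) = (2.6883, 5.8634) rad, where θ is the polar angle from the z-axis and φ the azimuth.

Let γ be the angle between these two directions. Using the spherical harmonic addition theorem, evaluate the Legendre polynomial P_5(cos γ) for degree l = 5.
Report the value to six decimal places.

Addition theorem: P_5(cos γ) = (4π/11) Σ_m Y*_{lm}(Ω₁) Y_{lm}(Ω₂), m = −5…5:
  term(m=-5) = -0.00153 + 0.00041j   from Y*(Ω₁)=0.15024 + 0.14980j, Y(Ω₂)=-0.00377 + 0.00646j
  term(m=-4) = 0.00211 - 0.01963j   from Y*(Ω₁)=0.40683 - 0.00047j, Y(Ω₂)=0.00525 - 0.04825j
  term(m=-3) = 0.04982 + 0.02550j   from Y*(Ω₁)=0.21692 - 0.21730j, Y(Ω₂)=0.05586 + 0.17352j
  term(m=-2) = 0.03849 - 0.03457j   from Y*(Ω₁)=0.00007 + 0.12429j, Y(Ω₂)=-0.27799 - 0.30986j
  term(m=-1) = 0.05827 + 0.15207j   from Y*(Ω₁)=0.24136 + 0.24122j, Y(Ω₂)=0.43580 + 0.19450j
  term(m=+0) = -0.00198 + 0.00000j   from Y*(Ω₁)=-0.04452 + 0.00000j, Y(Ω₂)=0.04443 + 0.00000j
  term(m=+1) = 0.05827 - 0.15207j   from Y*(Ω₁)=-0.24136 + 0.24122j, Y(Ω₂)=-0.43580 + 0.19450j
  term(m=+2) = 0.03849 + 0.03457j   from Y*(Ω₁)=0.00007 - 0.12429j, Y(Ω₂)=-0.27799 + 0.30986j
  term(m=+3) = 0.04982 - 0.02550j   from Y*(Ω₁)=-0.21692 - 0.21730j, Y(Ω₂)=-0.05586 + 0.17352j
  term(m=+4) = 0.00211 + 0.01963j   from Y*(Ω₁)=0.40683 + 0.00047j, Y(Ω₂)=0.00525 + 0.04825j
  term(m=+5) = -0.00153 - 0.00041j   from Y*(Ω₁)=-0.15024 + 0.14980j, Y(Ω₂)=0.00377 + 0.00646j
Accumulated sum 0.29235 - 0.00000j; after 4π/(2l+1) scaling, 0.33398 - 0.00000j ⇒ P_5 = 0.333975

0.333975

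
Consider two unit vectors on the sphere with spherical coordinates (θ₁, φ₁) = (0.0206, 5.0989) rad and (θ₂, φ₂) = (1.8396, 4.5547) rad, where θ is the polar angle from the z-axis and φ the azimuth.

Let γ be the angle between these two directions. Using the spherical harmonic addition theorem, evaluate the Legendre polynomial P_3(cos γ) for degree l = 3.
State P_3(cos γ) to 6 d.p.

0.334419

Expand P_3 via completeness: Σ_{m} conj(Y_{3,m}) at Ω₁ times Y_{3,m} at Ω₂ —
  [-3]  conj(Y_{3,-3})(Ω₁) = (-0.000003, 0.000001) ; Y_{3,-3}(Ω₂) = (0.170342, -0.332810) ; Δ = (-0.000000, 0.000001)
  [-2]  conj(Y_{3,-2})(Ω₁) = (-0.000310, -0.000303) ; Y_{3,-2}(Ω₂) = (0.239831, 0.078249) ; Δ = (-0.000051, -0.000097)
  [-1]  conj(Y_{3,-1})(Ω₁) = (0.010032, -0.024651) ; Y_{3,-1}(Ω₂) = (0.031673, -0.199193) ; Δ = (-0.004592, -0.002779)
  [+0]  conj(Y_{3,0})(Ω₁) = (0.745403, -0.000000) ; Y_{3,0}(Ω₂) = (0.262371, 0.000000) ; Δ = (0.195572, 0.000000)
  [+1]  conj(Y_{3,1})(Ω₁) = (-0.010032, -0.024651) ; Y_{3,1}(Ω₂) = (-0.031673, -0.199193) ; Δ = (-0.004592, 0.002779)
  [+2]  conj(Y_{3,2})(Ω₁) = (-0.000310, 0.000303) ; Y_{3,2}(Ω₂) = (0.239831, -0.078249) ; Δ = (-0.000051, 0.000097)
  [+3]  conj(Y_{3,3})(Ω₁) = (0.000003, 0.000001) ; Y_{3,3}(Ω₂) = (-0.170342, -0.332810) ; Δ = (-0.000000, -0.000001)
Accumulated sum (0.186286, -0.000000); after 4π/(2l+1) scaling, (0.334419, -0.000000) ⇒ P_3 = 0.334419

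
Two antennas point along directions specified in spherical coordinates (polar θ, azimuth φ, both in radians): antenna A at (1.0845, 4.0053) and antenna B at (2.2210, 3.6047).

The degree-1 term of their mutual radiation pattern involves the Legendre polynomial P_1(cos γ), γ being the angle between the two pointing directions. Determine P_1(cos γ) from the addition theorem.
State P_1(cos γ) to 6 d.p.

0.365059

Term-by-term m-sum for l=1 (normalisation 4π/3 = 4.188790):
  term(m=-1) = +0.077346+0.032756i   from Y*(Ω₁)=-0.198422-0.232213i, Y(Ω₂)=-0.246034+0.122851i
  term(m=+0) = -0.067540+0.000000i   from Y*(Ω₁)=+0.228351-0.000000i, Y(Ω₂)=-0.295775+0.000000i
  term(m=+1) = +0.077346-0.032756i   from Y*(Ω₁)=+0.198422-0.232213i, Y(Ω₂)=+0.246034+0.122851i
Σ over m = +0.087152+0.000000i; ×(4π/3) → +0.365059+0.000000i. Real part: 0.365059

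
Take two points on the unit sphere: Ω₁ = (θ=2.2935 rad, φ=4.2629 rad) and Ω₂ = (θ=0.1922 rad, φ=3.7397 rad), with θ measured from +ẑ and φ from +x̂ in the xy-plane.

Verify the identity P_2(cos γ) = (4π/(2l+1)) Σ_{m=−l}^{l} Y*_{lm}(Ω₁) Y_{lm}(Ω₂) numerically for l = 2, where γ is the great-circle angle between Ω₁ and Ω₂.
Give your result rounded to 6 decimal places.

-0.086352

Term-by-term m-sum for l=2 (normalisation 4π/5 = 2.513274):
  m=-2: -0.135244+0.170072i × +0.005157-0.013117i = +0.001533+0.002651i  (running Σ = +0.001533+0.002651i)
  m=-1: +0.166521+0.345174i × -0.119708+0.081564i = -0.048088-0.027738i  (running Σ = -0.046554-0.025087i)
  m=0: +0.098531-0.000000i × +0.596259+0.000000i = +0.058750+0.000000i  (running Σ = +0.012196-0.025087i)
  m=1: -0.166521+0.345174i × +0.119708+0.081564i = -0.048088+0.027738i  (running Σ = -0.035892+0.002651i)
  m=2: -0.135244-0.170072i × +0.005157+0.013117i = +0.001533-0.002651i  (running Σ = -0.034358+0.000000i)
Σ over m = -0.034358+0.000000i; ×(4π/5) → -0.086352+0.000000i. Real part: -0.086352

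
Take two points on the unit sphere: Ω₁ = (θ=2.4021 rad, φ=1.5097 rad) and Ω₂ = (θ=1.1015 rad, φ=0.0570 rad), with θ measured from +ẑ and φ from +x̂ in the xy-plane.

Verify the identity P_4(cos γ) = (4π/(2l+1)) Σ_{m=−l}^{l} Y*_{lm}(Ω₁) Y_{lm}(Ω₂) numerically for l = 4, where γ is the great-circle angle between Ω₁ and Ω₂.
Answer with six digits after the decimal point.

Expand P_4 via completeness: Σ_{m} conj(Y_{4,m}) at Ω₁ times Y_{4,m} at Ω₂ —
  m=-4: Y*=0.08856 - 0.02209j  Y=0.27277 - 0.06329j  product 0.02276 - 0.01163j
  m=-3: Y*=0.05159 + 0.27829j  Y=0.39575 - 0.06834j  product 0.03943 + 0.10661j
  m=-2: Y*=-0.42537 + 0.05224j  Y=0.11415 - 0.01307j  product -0.04787 + 0.01152j
  m=-1: Y*=-0.01181 - 0.19300j  Y=-0.29877 + 0.01705j  product 0.00682 + 0.05746j
  m=+0: Y*=-0.31178 + 0.00000j  Y=-0.17686 + 0.00000j  product 0.05514 + 0.00000j
  m=+1: Y*=0.01181 - 0.19300j  Y=0.29877 + 0.01705j  product 0.00682 - 0.05746j
  m=+2: Y*=-0.42537 - 0.05224j  Y=0.11415 + 0.01307j  product -0.04787 - 0.01152j
  m=+3: Y*=-0.05159 + 0.27829j  Y=-0.39575 - 0.06834j  product 0.03943 - 0.10661j
  m=+4: Y*=0.08856 + 0.02209j  Y=0.27277 + 0.06329j  product 0.02276 + 0.01163j
Accumulated sum 0.09742 - 0.00000j; after 4π/(2l+1) scaling, 0.13602 - 0.00000j ⇒ P_4 = 0.136025

0.136025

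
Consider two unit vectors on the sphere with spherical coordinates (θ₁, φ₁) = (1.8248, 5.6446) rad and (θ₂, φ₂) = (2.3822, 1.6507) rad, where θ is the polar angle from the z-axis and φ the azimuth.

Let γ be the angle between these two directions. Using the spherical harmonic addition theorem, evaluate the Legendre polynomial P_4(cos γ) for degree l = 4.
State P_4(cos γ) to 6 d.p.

Expand P_4 via completeness: Σ_{m} conj(Y_{4,m}) at Ω₁ times Y_{4,m} at Ω₂ —
  [-4]  conj(Y_{4,-4})(Ω₁) = -0.32334 - 0.21521j ; Y_{4,-4}(Ω₂) = 0.09439 - 0.03124j ; Δ = -0.03724 - 0.01021j
  [-3]  conj(Y_{4,-3})(Ω₁) = 0.09645 + 0.26841j ; Y_{4,-3}(Ω₂) = -0.07034 - 0.28778j ; Δ = 0.07046 - 0.04663j
  [-2]  conj(Y_{4,-2})(Ω₁) = -0.05061 + 0.16739j ; Y_{4,-2}(Ω₂) = -0.41985 + 0.06767j ; Δ = 0.00992 - 0.07371j
  [-1]  conj(Y_{4,-1})(Ω₁) = 0.23633 - 0.17544j ; Y_{4,-1}(Ω₂) = 0.01286 + 0.16058j ; Δ = 0.03121 + 0.03569j
  [+0]  conj(Y_{4,0})(Ω₁) = 0.13173 + 0.00000j ; Y_{4,0}(Ω₂) = -0.32755 + 0.00000j ; Δ = -0.04315 + 0.00000j
  [+1]  conj(Y_{4,1})(Ω₁) = -0.23633 - 0.17544j ; Y_{4,1}(Ω₂) = -0.01286 + 0.16058j ; Δ = 0.03121 - 0.03569j
  [+2]  conj(Y_{4,2})(Ω₁) = -0.05061 - 0.16739j ; Y_{4,2}(Ω₂) = -0.41985 - 0.06767j ; Δ = 0.00992 + 0.07371j
  [+3]  conj(Y_{4,3})(Ω₁) = -0.09645 + 0.26841j ; Y_{4,3}(Ω₂) = 0.07034 - 0.28778j ; Δ = 0.07046 + 0.04663j
  [+4]  conj(Y_{4,4})(Ω₁) = -0.32334 + 0.21521j ; Y_{4,4}(Ω₂) = 0.09439 + 0.03124j ; Δ = -0.03724 + 0.01021j
Total Σ_m = 0.10554 + 0.00000j. Multiply by 1.396263: 0.14737 + 0.00000j. P_4(cos γ) = 0.147367

0.147367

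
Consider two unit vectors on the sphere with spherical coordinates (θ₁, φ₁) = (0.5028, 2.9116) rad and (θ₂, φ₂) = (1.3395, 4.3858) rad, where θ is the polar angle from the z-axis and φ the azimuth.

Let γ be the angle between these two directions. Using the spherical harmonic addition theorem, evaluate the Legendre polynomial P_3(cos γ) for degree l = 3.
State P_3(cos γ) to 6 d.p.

-0.331894

Expand P_3 via completeness: Σ_{m} conj(Y_{3,m}) at Ω₁ times Y_{3,m} at Ω₂ —
  m=-3: Y*=(-0.036007, 0.029717)  Y=(0.319502, -0.214401)  product (-0.005133, 0.017215)
  m=-2: Y*=(0.186330, -0.092313)  Y=(-0.176277, -0.134893)  product (-0.045298, -0.008862)
  m=-1: Y*=(-0.430481, 0.100791)  Y=(0.074403, -0.219660)  product (-0.009889, 0.102058)
  m=+0: Y*=(0.274330, -0.000000)  Y=(-0.234163, 0.000000)  product (-0.064238, 0.000000)
  m=+1: Y*=(0.430481, 0.100791)  Y=(-0.074403, -0.219660)  product (-0.009889, -0.102058)
  m=+2: Y*=(0.186330, 0.092313)  Y=(-0.176277, 0.134893)  product (-0.045298, 0.008862)
  m=+3: Y*=(0.036007, 0.029717)  Y=(-0.319502, -0.214401)  product (-0.005133, -0.017215)
Σ over m = (-0.184879, 0.000000); ×(4π/7) → (-0.331894, 0.000000). Real part: -0.331894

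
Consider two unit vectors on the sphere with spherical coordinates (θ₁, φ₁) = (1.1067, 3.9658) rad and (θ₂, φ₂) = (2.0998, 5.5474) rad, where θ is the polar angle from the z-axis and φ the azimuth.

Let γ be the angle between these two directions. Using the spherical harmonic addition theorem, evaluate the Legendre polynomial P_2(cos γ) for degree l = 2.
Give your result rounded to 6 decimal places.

-0.417698

Expand P_2 via completeness: Σ_{m} conj(Y_{2,m}) at Ω₁ times Y_{2,m} at Ω₂ —
  [-2]  conj(Y_{2,-2})(Ω₁) = (-0.023951, 0.307951) ; Y_{2,-2}(Ω₂) = (0.028519, 0.286476) ; Δ = (-0.088904, 0.001921)
  [-1]  conj(Y_{2,-1})(Ω₁) = (-0.210008, -0.226976) ; Y_{2,-1}(Ω₂) = (-0.249517, -0.225910) ; Δ = (0.001124, 0.104077)
  [+0]  conj(Y_{2,0})(Ω₁) = (-0.125817, -0.000000) ; Y_{2,0}(Ω₂) = (-0.074405, 0.000000) ; Δ = (0.009361, 0.000000)
  [+1]  conj(Y_{2,1})(Ω₁) = (0.210008, -0.226976) ; Y_{2,1}(Ω₂) = (0.249517, -0.225910) ; Δ = (0.001124, -0.104077)
  [+2]  conj(Y_{2,2})(Ω₁) = (-0.023951, -0.307951) ; Y_{2,2}(Ω₂) = (0.028519, -0.286476) ; Δ = (-0.088904, -0.001921)
Total Σ_m = (-0.166197, 0.000000). Multiply by 2.513274: (-0.417698, 0.000000). P_2(cos γ) = -0.417698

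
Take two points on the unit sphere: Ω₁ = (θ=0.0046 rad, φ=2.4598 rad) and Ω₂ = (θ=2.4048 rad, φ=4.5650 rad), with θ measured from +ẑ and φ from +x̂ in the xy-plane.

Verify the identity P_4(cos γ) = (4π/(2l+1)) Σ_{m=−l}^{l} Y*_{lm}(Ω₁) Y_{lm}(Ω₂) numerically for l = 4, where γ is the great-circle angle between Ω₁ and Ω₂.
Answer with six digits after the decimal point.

-0.363154

Term-by-term m-sum for l=4 (normalisation 4π/9 = 1.396263):
  term(m=-4) = -0.00000 - 0.00000j   from Y*(Ω₁)=-0.00000 - 0.00000j, Y(Ω₂)=0.07497 + 0.05015j
  term(m=-3) = -0.00000 + 0.00000j   from Y*(Ω₁)=0.00000 + 0.00000j, Y(Ω₂)=-0.12033 + 0.25417j
  term(m=-2) = -0.00001 + 0.00002j   from Y*(Ω₁)=0.00001 - 0.00004j, Y(Ω₂)=-0.41037 - 0.12460j
  term(m=-1) = 0.00088 + 0.00148j   from Y*(Ω₁)=-0.00676 + 0.00549j, Y(Ω₂)=0.02903 - 0.19555j
  term(m=+0) = -0.26183 + 0.00000j   from Y*(Ω₁)=0.84619 + 0.00000j, Y(Ω₂)=-0.30942 + 0.00000j
  term(m=+1) = 0.00088 - 0.00148j   from Y*(Ω₁)=0.00676 + 0.00549j, Y(Ω₂)=-0.02903 - 0.19555j
  term(m=+2) = -0.00001 - 0.00002j   from Y*(Ω₁)=0.00001 + 0.00004j, Y(Ω₂)=-0.41037 + 0.12460j
  term(m=+3) = -0.00000 - 0.00000j   from Y*(Ω₁)=-0.00000 + 0.00000j, Y(Ω₂)=0.12033 + 0.25417j
  term(m=+4) = -0.00000 + 0.00000j   from Y*(Ω₁)=-0.00000 + 0.00000j, Y(Ω₂)=0.07497 - 0.05015j
Σ over m = -0.26009 - 0.00000j; ×(4π/9) → -0.36315 - 0.00000j. Real part: -0.363154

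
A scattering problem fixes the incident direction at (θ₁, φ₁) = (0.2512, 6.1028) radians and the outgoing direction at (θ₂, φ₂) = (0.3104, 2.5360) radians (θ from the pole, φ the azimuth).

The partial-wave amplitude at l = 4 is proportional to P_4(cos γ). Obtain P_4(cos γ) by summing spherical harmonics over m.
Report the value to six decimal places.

Summing Y*_{l m}(θ₁,φ₁)·Y_{l m}(θ₂,φ₂) over m ∈ [−4, 4]; prefactor 4π/(2·4+1) = 1.396263:
  [-4]  conj(Y_{4,-4})(Ω₁) = +0.001268-0.001116i ; Y_{4,-4}(Ω₂) = -0.002898+0.002537i ; Δ = -0.000001+0.000006i
  [-3]  conj(Y_{4,-3})(Ω₁) = +0.015959-0.009591i ; Y_{4,-3}(Ω₂) = +0.008270-0.032940i ; Δ = -0.000184-0.000605i
  [-2]  conj(Y_{4,-2})(Ω₁) = +0.107665-0.040620i ; Y_{4,-2}(Ω₂) = +0.058724+0.156198i ; Δ = +0.012667+0.014432i
  [-1]  conj(Y_{4,-1})(Ω₁) = +0.399756-0.072903i ; Y_{4,-1}(Ω₂) = -0.378624-0.262151i ; Δ = -0.170469-0.077194i
  [+0]  conj(Y_{4,0})(Ω₁) = +0.598979-0.000000i ; Y_{4,0}(Ω₂) = +0.483746+0.000000i ; Δ = +0.289754+0.000000i
  [+1]  conj(Y_{4,1})(Ω₁) = -0.399756-0.072903i ; Y_{4,1}(Ω₂) = +0.378624-0.262151i ; Δ = -0.170469+0.077194i
  [+2]  conj(Y_{4,2})(Ω₁) = +0.107665+0.040620i ; Y_{4,2}(Ω₂) = +0.058724-0.156198i ; Δ = +0.012667-0.014432i
  [+3]  conj(Y_{4,3})(Ω₁) = -0.015959-0.009591i ; Y_{4,3}(Ω₂) = -0.008270-0.032940i ; Δ = -0.000184+0.000605i
  [+4]  conj(Y_{4,4})(Ω₁) = +0.001268+0.001116i ; Y_{4,4}(Ω₂) = -0.002898-0.002537i ; Δ = -0.000001-0.000006i
Accumulated sum -0.026219-0.000000i; after 4π/(2l+1) scaling, -0.036608-0.000000i ⇒ P_4 = -0.036608

-0.036608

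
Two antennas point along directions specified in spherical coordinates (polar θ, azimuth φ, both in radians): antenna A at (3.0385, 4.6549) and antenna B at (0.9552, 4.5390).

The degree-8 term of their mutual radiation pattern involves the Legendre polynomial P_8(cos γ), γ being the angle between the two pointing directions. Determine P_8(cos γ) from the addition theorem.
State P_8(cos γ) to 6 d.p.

-0.098333

Summing Y*_{l m}(θ₁,φ₁)·Y_{l m}(θ₂,φ₂) over m ∈ [−8, 8]; prefactor 4π/(2·8+1) = 0.739198:
  m=-8: Y*=+0.000000-0.000000i  Y=+0.018584+0.100034i  product +0.000000+0.000000i
  m=-7: Y*=-0.000000-0.000000i  Y=+0.269696-0.100614i  product -0.000000-0.000000i
  m=-6: Y*=-0.000006+0.000002i  Y=-0.225689-0.384782i  product +0.000002+0.000002i
  m=-5: Y*=+0.000031+0.000106i  Y=-0.259909+0.220635i  product -0.000032-0.000021i
  m=-4: Y*=+0.001437-0.000336i  Y=-0.051148-0.042521i  product -0.000088-0.000044i
  m=-3: Y*=-0.002511-0.014416i  Y=-0.181898+0.317569i  product +0.005035+0.001825i
  m=-2: Y*=-0.102372+0.011823i  Y=+0.120147+0.043419i  product -0.012813-0.003024i
  m=-1: Y*=+0.026545+0.461237i  Y=-0.053855+0.307485i  product -0.143253-0.016678i
  m=+0: Y*=+0.950924-0.000000i  Y=+0.178006+0.000000i  product +0.169270+0.000000i
  m=+1: Y*=-0.026545+0.461237i  Y=+0.053855+0.307485i  product -0.143253+0.016678i
  m=+2: Y*=-0.102372-0.011823i  Y=+0.120147-0.043419i  product -0.012813+0.003024i
  m=+3: Y*=+0.002511-0.014416i  Y=+0.181898+0.317569i  product +0.005035-0.001825i
  m=+4: Y*=+0.001437+0.000336i  Y=-0.051148+0.042521i  product -0.000088+0.000044i
  m=+5: Y*=-0.000031+0.000106i  Y=+0.259909+0.220635i  product -0.000032+0.000021i
  m=+6: Y*=-0.000006-0.000002i  Y=-0.225689+0.384782i  product +0.000002-0.000002i
  m=+7: Y*=+0.000000-0.000000i  Y=-0.269696-0.100614i  product -0.000000+0.000000i
  m=+8: Y*=+0.000000+0.000000i  Y=+0.018584-0.100034i  product +0.000000-0.000000i
Total Σ_m = -0.133027+0.000000i. Multiply by 0.739198: -0.098333+0.000000i. P_8(cos γ) = -0.098333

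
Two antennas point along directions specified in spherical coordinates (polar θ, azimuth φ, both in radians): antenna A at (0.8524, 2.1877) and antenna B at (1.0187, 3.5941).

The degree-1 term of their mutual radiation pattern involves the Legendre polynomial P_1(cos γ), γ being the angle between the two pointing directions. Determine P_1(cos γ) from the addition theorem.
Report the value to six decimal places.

Expand P_1 via completeness: Σ_{m} conj(Y_{1,m}) at Ω₁ times Y_{1,m} at Ω₂ —
  m=-1: Y*=-0.150477+0.212164i  Y=-0.264557+0.128615i  product +0.012522-0.075483i
  m=+0: Y*=+0.321588-0.000000i  Y=+0.256259+0.000000i  product +0.082410+0.000000i
  m=+1: Y*=+0.150477+0.212164i  Y=+0.264557+0.128615i  product +0.012522+0.075483i
Σ over m = +0.107454+0.000000i; ×(4π/3) → +0.450102+0.000000i. Real part: 0.450102

0.450102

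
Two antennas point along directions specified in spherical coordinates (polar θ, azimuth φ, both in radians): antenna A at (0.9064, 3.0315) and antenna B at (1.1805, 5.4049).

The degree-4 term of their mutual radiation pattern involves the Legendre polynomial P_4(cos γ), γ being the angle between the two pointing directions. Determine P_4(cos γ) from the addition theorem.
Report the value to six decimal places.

0.092270

Term-by-term m-sum for l=4 (normalisation 4π/9 = 1.396263):
  m=-4: Y*=0.15379 - 0.07247j  Y=-0.30160 - 0.11752j  product -0.05490 + 0.00378j
  m=-3: Y*=-0.35625 + 0.12214j  Y=-0.32932 + 0.18280j  product 0.09499 - 0.10534j
  m=-2: Y*=0.33613 - 0.07523j  Y=-0.00070 + 0.00373j  product 0.00004 + 0.00131j
  m=-1: Y*=0.07733 - 0.00855j  Y=-0.21115 - 0.25453j  product -0.01850 - 0.01788j
  m=+0: Y*=-0.35402 + 0.00000j  Y=-0.06444 + 0.00000j  product 0.02281 + 0.00000j
  m=+1: Y*=-0.07733 - 0.00855j  Y=0.21115 - 0.25453j  product -0.01850 + 0.01788j
  m=+2: Y*=0.33613 + 0.07523j  Y=-0.00070 - 0.00373j  product 0.00004 - 0.00131j
  m=+3: Y*=0.35625 + 0.12214j  Y=0.32932 + 0.18280j  product 0.09499 + 0.10534j
  m=+4: Y*=0.15379 + 0.07247j  Y=-0.30160 + 0.11752j  product -0.05490 - 0.00378j
Total Σ_m = 0.06608 + 0.00000j. Multiply by 1.396263: 0.09227 + 0.00000j. P_4(cos γ) = 0.092270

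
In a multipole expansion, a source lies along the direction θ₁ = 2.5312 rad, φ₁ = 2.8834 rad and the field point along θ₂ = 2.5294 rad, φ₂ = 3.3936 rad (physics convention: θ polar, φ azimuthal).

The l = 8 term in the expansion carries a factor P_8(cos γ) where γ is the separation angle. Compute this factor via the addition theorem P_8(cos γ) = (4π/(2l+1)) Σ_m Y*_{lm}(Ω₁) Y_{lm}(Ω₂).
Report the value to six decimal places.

Expand P_8 via completeness: Σ_{m} conj(Y_{8,m}) at Ω₁ times Y_{8,m} at Ω₂ —
  m=-8: -0.00285 - 0.00529j × -0.00264 - 0.00553j = -0.00002 + 0.00003j  (running Σ = -0.00002 + 0.00003j)
  m=-7: -0.00805 - 0.03339j × -0.00671 - 0.03427j = -0.00109 + 0.00050j  (running Σ = -0.00111 + 0.00053j)
  m=-6: 0.00262 - 0.12107j × 0.00720 - 0.12243j = -0.01480 - 0.00119j  (running Σ = -0.01592 - 0.00066j)
  m=-5: 0.08052 - 0.28020j × 0.08986 - 0.27980j = -0.07117 - 0.04771j  (running Σ = -0.08708 - 0.04837j)
  m=-4: 0.24041 - 0.40286j × 0.25085 - 0.39766j = -0.09989 - 0.19665j  (running Σ = -0.18698 - 0.24503j)
  m=-3: 0.30108 - 0.29463j × 0.30408 - 0.28672j = 0.00708 - 0.17592j  (running Σ = -0.17990 - 0.42095j)
  m=-2: -0.00220 + 0.00125j × -0.00762 + 0.00420j = 0.00001 - 0.00002j  (running Σ = -0.17989 - 0.42097j)
  m=-1: -0.39716 + 0.10489j × -0.39874 + 0.10267j = 0.14760 - 0.08260j  (running Σ = -0.03229 - 0.50357j)
  m=0: -0.13592 + 0.00000j × -0.12963 + 0.00000j = 0.01762 + 0.00000j  (running Σ = -0.01467 - 0.50357j)
  m=1: 0.39716 + 0.10489j × 0.39874 + 0.10267j = 0.14760 + 0.08260j  (running Σ = 0.13292 - 0.42097j)
  m=2: -0.00220 - 0.00125j × -0.00762 - 0.00420j = 0.00001 + 0.00002j  (running Σ = 0.13294 - 0.42095j)
  m=3: -0.30108 - 0.29463j × -0.30408 - 0.28672j = 0.00708 + 0.17592j  (running Σ = 0.14001 - 0.24503j)
  m=4: 0.24041 + 0.40286j × 0.25085 + 0.39766j = -0.09989 + 0.19665j  (running Σ = 0.04012 - 0.04837j)
  m=5: -0.08052 - 0.28020j × -0.08986 - 0.27980j = -0.07117 + 0.04771j  (running Σ = -0.03105 - 0.00066j)
  m=6: 0.00262 + 0.12107j × 0.00720 + 0.12243j = -0.01480 + 0.00119j  (running Σ = -0.04585 + 0.00053j)
  m=7: 0.00805 - 0.03339j × 0.00671 - 0.03427j = -0.00109 - 0.00050j  (running Σ = -0.04694 + 0.00003j)
  m=8: -0.00285 + 0.00529j × -0.00264 + 0.00553j = -0.00002 - 0.00003j  (running Σ = -0.04696 + 0.00000j)
Σ over m = -0.04696 + 0.00000j; ×(4π/17) → -0.03472 + 0.00000j. Real part: -0.034716

-0.034716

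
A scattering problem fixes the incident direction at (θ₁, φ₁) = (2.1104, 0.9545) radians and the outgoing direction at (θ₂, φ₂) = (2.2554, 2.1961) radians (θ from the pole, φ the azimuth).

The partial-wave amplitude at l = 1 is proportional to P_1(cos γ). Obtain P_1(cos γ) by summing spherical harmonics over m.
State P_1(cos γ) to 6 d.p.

0.539760

Addition theorem: P_1(cos γ) = (4π/3) Σ_m Y*_{lm}(Ω₁) Y_{lm}(Ω₂), m = −1…1:
  [-1]  conj(Y_{1,-1})(Ω₁) = (0.171326, 0.241873) ; Y_{1,-1}(Ω₂) = (-0.156664, -0.217002) ; Δ = (0.025646, -0.075071)
  [+0]  conj(Y_{1,0})(Ω₁) = (-0.251042, -0.000000) ; Y_{1,0}(Ω₂) = (-0.308976, 0.000000) ; Δ = (0.077566, 0.000000)
  [+1]  conj(Y_{1,1})(Ω₁) = (-0.171326, 0.241873) ; Y_{1,1}(Ω₂) = (0.156664, -0.217002) ; Δ = (0.025646, 0.075071)
Σ over m = (0.128858, 0.000000); ×(4π/3) → (0.539760, 0.000000). Real part: 0.539760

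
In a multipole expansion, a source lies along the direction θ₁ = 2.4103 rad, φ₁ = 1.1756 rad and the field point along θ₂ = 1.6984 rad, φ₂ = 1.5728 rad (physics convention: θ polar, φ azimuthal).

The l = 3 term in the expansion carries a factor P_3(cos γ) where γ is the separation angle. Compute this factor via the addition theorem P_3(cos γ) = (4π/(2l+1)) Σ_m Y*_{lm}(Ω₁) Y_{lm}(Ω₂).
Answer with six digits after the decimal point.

Term-by-term m-sum for l=3 (normalisation 4π/7 = 1.795196):
  m=-3: -0.115165-0.046695i × +0.002447+0.407123i = +0.018729-0.047001i  (running Σ = +0.018729-0.047001i)
  m=-2: +0.238693-0.241089i × +0.127948-0.000513i = +0.030417-0.030969i  (running Σ = +0.049146-0.077970i)
  m=-1: +0.147073+0.352574i × +0.000590+0.294596i = -0.103780+0.043535i  (running Σ = -0.054634-0.034434i)
  m=0: +0.063885-0.000000i × +0.138623+0.000000i = +0.008856+0.000000i  (running Σ = -0.045779-0.034434i)
  m=1: -0.147073+0.352574i × -0.000590+0.294596i = -0.103780-0.043535i  (running Σ = -0.149559-0.077970i)
  m=2: +0.238693+0.241089i × +0.127948+0.000513i = +0.030417+0.030969i  (running Σ = -0.119142-0.047001i)
  m=3: +0.115165-0.046695i × -0.002447+0.407123i = +0.018729+0.047001i  (running Σ = -0.100413+0.000000i)
Total Σ_m = -0.100413+0.000000i. Multiply by 1.795196: -0.180261+0.000000i. P_3(cos γ) = -0.180261

-0.180261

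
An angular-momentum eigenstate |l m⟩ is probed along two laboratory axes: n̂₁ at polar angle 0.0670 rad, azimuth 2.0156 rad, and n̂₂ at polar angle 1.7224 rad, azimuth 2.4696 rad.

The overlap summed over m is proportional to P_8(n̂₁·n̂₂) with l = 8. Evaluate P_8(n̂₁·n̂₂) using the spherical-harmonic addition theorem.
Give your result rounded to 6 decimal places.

0.195243

Summing Y*_{l m}(θ₁,φ₁)·Y_{l m}(θ₂,φ₂) over m ∈ [−8, 8]; prefactor 4π/(2·8+1) = 0.739198:
  m=-8: -0.00000 - 0.00000j × 0.28948 - 0.37026j = -0.00000 + 0.00000j  (running Σ = -0.00000 + 0.00000j)
  m=-7: 0.00000 + 0.00000j × -0.00242 - 0.28720j = 0.00000 - 0.00000j  (running Σ = 0.00000 - 0.00000j)
  m=-6: 0.00000 - 0.00000j × 0.14538 + 0.17961j = 0.00000 + 0.00000j  (running Σ = 0.00000 + 0.00000j)
  m=-5: -0.00001 - 0.00001j × 0.30079 + 0.06675j = -0.00000 - 0.00000j  (running Σ = -0.00000 - 0.00000j)
  m=-4: -0.00006 + 0.00026j × -0.12799 + 0.06240j = -0.00001 - 0.00004j  (running Σ = -0.00001 - 0.00004j)
  m=-3: 0.00401 - 0.00097j × -0.13319 + 0.27915j = -0.00026 + 0.00125j  (running Σ = -0.00028 + 0.00121j)
  m=-2: -0.02842 - 0.03506j × -0.02268 - 0.09829j = -0.00280 + 0.00359j  (running Σ = -0.00308 + 0.00480j)
  m=-1: -0.13664 + 0.28666j × -0.24080 - 0.19156j = 0.08782 - 0.04285j  (running Σ = 0.08474 - 0.03806j)
  m=0: 1.07099 + 0.00000j × 0.08838 + 0.00000j = 0.09465 + 0.00000j  (running Σ = 0.17939 - 0.03806j)
  m=1: 0.13664 + 0.28666j × 0.24080 - 0.19156j = 0.08782 + 0.04285j  (running Σ = 0.26721 + 0.00480j)
  m=2: -0.02842 + 0.03506j × -0.02268 + 0.09829j = -0.00280 - 0.00359j  (running Σ = 0.26440 + 0.00121j)
  m=3: -0.00401 - 0.00097j × 0.13319 + 0.27915j = -0.00026 - 0.00125j  (running Σ = 0.26414 - 0.00004j)
  m=4: -0.00006 - 0.00026j × -0.12799 - 0.06240j = -0.00001 + 0.00004j  (running Σ = 0.26413 - 0.00000j)
  m=5: 0.00001 - 0.00001j × -0.30079 + 0.06675j = -0.00000 + 0.00000j  (running Σ = 0.26413 + 0.00000j)
  m=6: 0.00000 + 0.00000j × 0.14538 - 0.17961j = 0.00000 - 0.00000j  (running Σ = 0.26413 - 0.00000j)
  m=7: -0.00000 + 0.00000j × 0.00242 - 0.28720j = 0.00000 + 0.00000j  (running Σ = 0.26413 + 0.00000j)
  m=8: -0.00000 + 0.00000j × 0.28948 + 0.37026j = -0.00000 - 0.00000j  (running Σ = 0.26413 + 0.00000j)
Total Σ_m = 0.26413 + 0.00000j. Multiply by 0.739198: 0.19524 + 0.00000j. P_8(cos γ) = 0.195243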